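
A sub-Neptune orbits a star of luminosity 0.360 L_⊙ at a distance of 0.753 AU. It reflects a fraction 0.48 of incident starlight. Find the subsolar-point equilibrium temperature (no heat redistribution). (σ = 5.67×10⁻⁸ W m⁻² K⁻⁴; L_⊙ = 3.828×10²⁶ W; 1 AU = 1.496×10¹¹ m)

T_ss ≈ 298 K

d = 0.753 AU = 1.13×10¹¹ m.
L = 0.360 × 3.828×10²⁶ = 1.38×10²⁶ W.
Flux: S = L/(4πd²) = 1.38×10²⁶/(4π×(1.13×10¹¹)²) = 864 W m⁻².
At the subsolar point the surface absorbs S(1−A) and emits σT⁴ per unit area — no factor of 4, since only the local patch is in balance.
T = [864 × 0.52 / 5.67×10⁻⁸]^(1/4) = (7.93×10⁹)^(1/4) = 298 K.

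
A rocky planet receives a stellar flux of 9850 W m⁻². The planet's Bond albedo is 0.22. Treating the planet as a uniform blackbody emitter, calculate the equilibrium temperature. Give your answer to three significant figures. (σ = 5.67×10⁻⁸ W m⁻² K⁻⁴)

T_eq ≈ 429 K

Energy balance: absorbed = emitted ⇒ πR²·S(1−A) = 4πR²·σT_eq⁴, so T_eq⁴ = S(1−A)/(4σ).
T_eq = [9850 × 0.78 / (4 × 5.67×10⁻⁸)]^(1/4) = (3.39×10¹⁰)^(1/4) = 429 K.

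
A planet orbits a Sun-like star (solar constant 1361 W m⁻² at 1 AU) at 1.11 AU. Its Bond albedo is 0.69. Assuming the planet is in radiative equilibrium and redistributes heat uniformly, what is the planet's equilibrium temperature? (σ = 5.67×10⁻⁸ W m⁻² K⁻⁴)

Flux at 1.11 AU: S = 1361/1.11² = 1100 W m⁻².
Energy balance: absorbed = emitted ⇒ πR²·S(1−A) = 4πR²·σT_eq⁴, so T_eq⁴ = S(1−A)/(4σ).
T_eq = [1100 × 0.31 / (4 × 5.67×10⁻⁸)]^(1/4) = (1.51×10⁹)^(1/4) = 197 K.

T_eq ≈ 197 K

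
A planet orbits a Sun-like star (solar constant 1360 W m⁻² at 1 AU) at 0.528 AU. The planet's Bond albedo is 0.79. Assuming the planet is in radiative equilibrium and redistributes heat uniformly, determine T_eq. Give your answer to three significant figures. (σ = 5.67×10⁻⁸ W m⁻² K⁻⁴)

T_eq ≈ 259 K

Flux at 0.528 AU: S = 1360/0.528² = 4880 W m⁻².
Energy balance: absorbed = emitted ⇒ πR²·S(1−A) = 4πR²·σT_eq⁴, so T_eq⁴ = S(1−A)/(4σ).
T_eq = [4880 × 0.21 / (4 × 5.67×10⁻⁸)]^(1/4) = (4.52×10⁹)^(1/4) = 259 K.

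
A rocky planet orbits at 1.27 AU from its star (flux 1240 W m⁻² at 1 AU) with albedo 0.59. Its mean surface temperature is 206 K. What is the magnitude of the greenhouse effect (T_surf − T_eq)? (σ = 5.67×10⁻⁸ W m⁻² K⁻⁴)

S = 1240/1.27² = 768.8 W m⁻².
T_eq = [S(1−A)/(4σ)]^(1/4) = [768.8×0.41/(4×5.67×10⁻⁸)]^(1/4) = 193.1 K.
ΔT = T_surf − T_eq = 206 − 193.1.

ΔT ≈ 12.9 K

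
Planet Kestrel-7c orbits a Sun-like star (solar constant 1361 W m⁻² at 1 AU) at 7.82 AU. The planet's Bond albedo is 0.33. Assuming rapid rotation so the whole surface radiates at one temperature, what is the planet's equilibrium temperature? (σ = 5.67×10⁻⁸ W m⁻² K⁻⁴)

Flux at 7.82 AU: S = 1361/7.82² = 22.3 W m⁻².
Energy balance: absorbed = emitted ⇒ πR²·S(1−A) = 4πR²·σT_eq⁴, so T_eq⁴ = S(1−A)/(4σ).
T_eq = [22.3 × 0.67 / (4 × 5.67×10⁻⁸)]^(1/4) = (6.57×10⁷)^(1/4) = 90.0 K.

T_eq ≈ 90.0 K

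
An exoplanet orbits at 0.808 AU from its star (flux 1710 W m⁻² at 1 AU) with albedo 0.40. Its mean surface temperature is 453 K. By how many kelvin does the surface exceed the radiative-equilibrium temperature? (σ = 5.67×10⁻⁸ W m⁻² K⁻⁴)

ΔT ≈ 164.5 K

S = 1710/0.808² = 2619 W m⁻².
T_eq = [S(1−A)/(4σ)]^(1/4) = [2619×0.60/(4×5.67×10⁻⁸)]^(1/4) = 288.5 K.
ΔT = T_surf − T_eq = 453 − 288.5.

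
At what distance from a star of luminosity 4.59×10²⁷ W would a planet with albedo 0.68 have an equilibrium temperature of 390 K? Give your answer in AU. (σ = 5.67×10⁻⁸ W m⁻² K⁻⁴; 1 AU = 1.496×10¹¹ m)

d ≈ 0.998 AU

From T_eq⁴ = L(1−A)/(16πσd²): d = √[L(1−A)/(16πσT_eq⁴)].
d = √[4.59×10²⁷ × 0.32 / (16π × 5.67×10⁻⁸ × (390)⁴)] = 1.49×10¹¹ m = 0.998 AU.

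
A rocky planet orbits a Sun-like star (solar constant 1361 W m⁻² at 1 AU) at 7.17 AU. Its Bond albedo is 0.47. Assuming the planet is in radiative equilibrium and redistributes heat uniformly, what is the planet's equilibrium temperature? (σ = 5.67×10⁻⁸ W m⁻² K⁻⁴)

T_eq ≈ 88.7 K

Flux at 7.17 AU: S = 1361/7.17² = 26.5 W m⁻².
Energy balance: absorbed = emitted ⇒ πR²·S(1−A) = 4πR²·σT_eq⁴, so T_eq⁴ = S(1−A)/(4σ).
T_eq = [26.5 × 0.53 / (4 × 5.67×10⁻⁸)]^(1/4) = (6.19×10⁷)^(1/4) = 88.7 K.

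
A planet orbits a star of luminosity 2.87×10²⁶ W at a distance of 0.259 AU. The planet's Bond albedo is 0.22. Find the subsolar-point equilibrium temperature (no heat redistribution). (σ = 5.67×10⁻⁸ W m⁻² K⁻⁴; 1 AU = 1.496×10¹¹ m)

d = 0.259 AU = 3.87×10¹⁰ m.
Flux: S = L/(4πd²) = 2.87×10²⁶/(4π×(3.87×10¹⁰)²) = 1.52×10⁴ W m⁻².
At the subsolar point the surface absorbs S(1−A) and emits σT⁴ per unit area — no factor of 4, since only the local patch is in balance.
T = [1.52×10⁴ × 0.78 / 5.67×10⁻⁸]^(1/4) = (2.09×10¹¹)^(1/4) = 676 K.

T_ss ≈ 676 K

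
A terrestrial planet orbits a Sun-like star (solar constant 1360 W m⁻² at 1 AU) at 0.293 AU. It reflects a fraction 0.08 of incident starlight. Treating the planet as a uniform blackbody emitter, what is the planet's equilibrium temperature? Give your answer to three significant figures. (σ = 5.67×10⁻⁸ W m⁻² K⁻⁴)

Flux at 0.293 AU: S = 1360/0.293² = 1.58×10⁴ W m⁻².
Energy balance: absorbed = emitted ⇒ πR²·S(1−A) = 4πR²·σT_eq⁴, so T_eq⁴ = S(1−A)/(4σ).
T_eq = [1.58×10⁴ × 0.92 / (4 × 5.67×10⁻⁸)]^(1/4) = (6.43×10¹⁰)^(1/4) = 503 K.

T_eq ≈ 503 K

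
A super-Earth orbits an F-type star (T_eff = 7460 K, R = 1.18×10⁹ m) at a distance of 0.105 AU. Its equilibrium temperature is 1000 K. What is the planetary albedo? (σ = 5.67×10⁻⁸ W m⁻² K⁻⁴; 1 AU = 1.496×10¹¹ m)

d = 0.105 AU = 1.57×10¹⁰ m.
L = 4πR_⋆²σT_⋆⁴ = 4π(1.18×10⁹)² × 5.67×10⁻⁸ × (7460)⁴ = 3.07×10²⁷ W.
S = L/(4πd²) = 9.91×10⁵ W m⁻².
From T_eq⁴ = S(1−A)/(4σ): 1−A = 4σT_eq⁴/S.
1−A = 4 × 5.67×10⁻⁸ × (1000)⁴ / 9.91×10⁵ = 0.229.

A ≈ 0.77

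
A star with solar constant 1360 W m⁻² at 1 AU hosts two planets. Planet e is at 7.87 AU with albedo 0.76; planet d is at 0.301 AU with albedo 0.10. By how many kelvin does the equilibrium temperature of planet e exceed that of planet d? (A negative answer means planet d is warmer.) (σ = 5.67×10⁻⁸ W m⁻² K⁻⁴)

T_eq = [S₀(1−A)/(4σd²)]^(1/4), so T ∝ (1−A)^(1/4) / √d.
T₁ = [1360×0.24/(4×5.67×10⁻⁸×7.87²)]^(1/4) = 69.43 K.
T₂ = [1360×0.90/(4×5.67×10⁻⁸×0.301²)]^(1/4) = 494.03 K.

ΔT ≈ -424.6 K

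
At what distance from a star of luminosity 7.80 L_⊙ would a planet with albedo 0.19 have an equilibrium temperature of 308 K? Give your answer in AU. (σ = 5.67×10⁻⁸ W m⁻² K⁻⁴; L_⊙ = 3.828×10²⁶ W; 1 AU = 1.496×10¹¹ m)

L = 7.80 × 3.828×10²⁶ = 2.99×10²⁷ W.
From T_eq⁴ = L(1−A)/(16πσd²): d = √[L(1−A)/(16πσT_eq⁴)].
d = √[2.99×10²⁷ × 0.81 / (16π × 5.67×10⁻⁸ × (308)⁴)] = 3.07×10¹¹ m = 2.05 AU.

d ≈ 2.05 AU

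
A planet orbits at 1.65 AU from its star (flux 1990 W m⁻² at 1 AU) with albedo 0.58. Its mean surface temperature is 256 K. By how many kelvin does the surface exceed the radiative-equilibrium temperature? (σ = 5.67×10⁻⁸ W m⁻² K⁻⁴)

S = 1990/1.65² = 730.9 W m⁻².
T_eq = [S(1−A)/(4σ)]^(1/4) = [730.9×0.42/(4×5.67×10⁻⁸)]^(1/4) = 191.8 K.
ΔT = T_surf − T_eq = 256 − 191.8.

ΔT ≈ 64.2 K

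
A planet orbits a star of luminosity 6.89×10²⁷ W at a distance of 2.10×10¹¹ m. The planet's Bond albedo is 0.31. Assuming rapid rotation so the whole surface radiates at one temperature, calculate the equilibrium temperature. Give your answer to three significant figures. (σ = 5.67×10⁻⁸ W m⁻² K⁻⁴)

Flux: S = L/(4πd²) = 6.89×10²⁷/(4π×(2.10×10¹¹)²) = 1.24×10⁴ W m⁻².
Energy balance: absorbed = emitted ⇒ πR²·S(1−A) = 4πR²·σT_eq⁴, so T_eq⁴ = S(1−A)/(4σ).
T_eq = [1.24×10⁴ × 0.69 / (4 × 5.67×10⁻⁸)]^(1/4) = (3.78×10¹⁰)^(1/4) = 441 K.

T_eq ≈ 441 K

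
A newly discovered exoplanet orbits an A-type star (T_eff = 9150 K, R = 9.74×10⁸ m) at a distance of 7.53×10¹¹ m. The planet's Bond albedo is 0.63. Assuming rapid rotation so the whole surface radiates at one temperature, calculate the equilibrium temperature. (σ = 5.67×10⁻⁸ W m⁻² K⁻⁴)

L = 4πR_⋆²σT_⋆⁴ = 4π(9.74×10⁸)² × 5.67×10⁻⁸ × (9150)⁴ = 4.74×10²⁷ W.
S = L/(4πd²) = 665 W m⁻².
Energy balance: absorbed = emitted ⇒ πR²·S(1−A) = 4πR²·σT_eq⁴, so T_eq⁴ = S(1−A)/(4σ).
T_eq = [665 × 0.37 / (4 × 5.67×10⁻⁸)]^(1/4) = (1.08×10⁹)^(1/4) = 181 K.

T_eq ≈ 181 K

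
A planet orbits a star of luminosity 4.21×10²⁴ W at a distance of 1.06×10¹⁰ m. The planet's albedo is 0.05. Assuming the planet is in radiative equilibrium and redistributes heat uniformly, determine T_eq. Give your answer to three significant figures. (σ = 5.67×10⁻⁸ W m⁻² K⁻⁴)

Flux: S = L/(4πd²) = 4.21×10²⁴/(4π×(1.06×10¹⁰)²) = 2980 W m⁻².
Energy balance: absorbed = emitted ⇒ πR²·S(1−A) = 4πR²·σT_eq⁴, so T_eq⁴ = S(1−A)/(4σ).
T_eq = [2980 × 0.95 / (4 × 5.67×10⁻⁸)]^(1/4) = (1.25×10¹⁰)^(1/4) = 334 K.

T_eq ≈ 334 K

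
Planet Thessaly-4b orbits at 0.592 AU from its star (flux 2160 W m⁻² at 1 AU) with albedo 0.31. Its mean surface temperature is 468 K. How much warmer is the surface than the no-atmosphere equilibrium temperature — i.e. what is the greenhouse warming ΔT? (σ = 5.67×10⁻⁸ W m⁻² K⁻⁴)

S = 2160/0.592² = 6163 W m⁻².
T_eq = [S(1−A)/(4σ)]^(1/4) = [6163×0.69/(4×5.67×10⁻⁸)]^(1/4) = 370.0 K.
ΔT = T_surf − T_eq = 468 − 370.0.

ΔT ≈ 98.0 K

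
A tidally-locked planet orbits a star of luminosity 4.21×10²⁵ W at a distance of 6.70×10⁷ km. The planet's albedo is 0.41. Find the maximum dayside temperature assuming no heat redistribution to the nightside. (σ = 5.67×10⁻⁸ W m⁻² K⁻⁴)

d = 6.70×10⁷ km = 6.70×10¹⁰ m.
Flux: S = L/(4πd²) = 4.21×10²⁵/(4π×(6.70×10¹⁰)²) = 746 W m⁻².
With no redistribution each surface element balances locally: S(1−A) = σT⁴.
T = [746 × 0.59 / 5.67×10⁻⁸]^(1/4) = (7.77×10⁹)^(1/4) = 297 K.

T_ss ≈ 297 K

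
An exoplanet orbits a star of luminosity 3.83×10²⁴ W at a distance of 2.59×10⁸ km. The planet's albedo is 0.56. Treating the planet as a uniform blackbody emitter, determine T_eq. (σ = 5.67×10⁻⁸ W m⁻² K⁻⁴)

T_eq ≈ 54.5 K

d = 2.59×10⁸ km = 2.59×10¹¹ m.
Flux: S = L/(4πd²) = 3.83×10²⁴/(4π×(2.59×10¹¹)²) = 4.54 W m⁻².
Energy balance: absorbed = emitted ⇒ πR²·S(1−A) = 4πR²·σT_eq⁴, so T_eq⁴ = S(1−A)/(4σ).
T_eq = [4.54 × 0.44 / (4 × 5.67×10⁻⁸)]^(1/4) = (8.81×10⁶)^(1/4) = 54.5 K.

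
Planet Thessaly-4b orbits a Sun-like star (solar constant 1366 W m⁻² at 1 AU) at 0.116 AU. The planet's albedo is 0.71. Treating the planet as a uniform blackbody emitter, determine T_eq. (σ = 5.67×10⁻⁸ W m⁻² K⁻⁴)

T_eq ≈ 600 K

Flux at 0.116 AU: S = 1366/0.116² = 1.02×10⁵ W m⁻².
Energy balance: absorbed = emitted ⇒ πR²·S(1−A) = 4πR²·σT_eq⁴, so T_eq⁴ = S(1−A)/(4σ).
T_eq = [1.02×10⁵ × 0.29 / (4 × 5.67×10⁻⁸)]^(1/4) = (1.30×10¹¹)^(1/4) = 600 K.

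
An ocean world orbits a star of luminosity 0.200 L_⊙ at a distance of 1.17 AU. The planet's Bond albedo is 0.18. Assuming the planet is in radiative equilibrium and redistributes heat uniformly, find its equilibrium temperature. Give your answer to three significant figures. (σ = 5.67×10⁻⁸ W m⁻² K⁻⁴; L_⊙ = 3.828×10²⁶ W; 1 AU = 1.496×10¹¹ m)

T_eq ≈ 164 K

d = 1.17 AU = 1.75×10¹¹ m.
L = 0.200 × 3.828×10²⁶ = 7.66×10²⁵ W.
Flux: S = L/(4πd²) = 7.66×10²⁵/(4π×(1.75×10¹¹)²) = 199 W m⁻².
Energy balance: absorbed = emitted ⇒ πR²·S(1−A) = 4πR²·σT_eq⁴, so T_eq⁴ = S(1−A)/(4σ).
T_eq = [199 × 0.82 / (4 × 5.67×10⁻⁸)]^(1/4) = (7.19×10⁸)^(1/4) = 164 K.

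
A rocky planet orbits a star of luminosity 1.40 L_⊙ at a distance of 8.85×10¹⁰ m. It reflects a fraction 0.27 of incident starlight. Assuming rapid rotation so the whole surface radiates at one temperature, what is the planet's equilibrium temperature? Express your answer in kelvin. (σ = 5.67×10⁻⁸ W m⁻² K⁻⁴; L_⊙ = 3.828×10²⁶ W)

L = 1.40 × 3.828×10²⁶ = 5.36×10²⁶ W.
Flux: S = L/(4πd²) = 5.36×10²⁶/(4π×(8.85×10¹⁰)²) = 5450 W m⁻².
Energy balance: absorbed = emitted ⇒ πR²·S(1−A) = 4πR²·σT_eq⁴, so T_eq⁴ = S(1−A)/(4σ).
T_eq = [5450 × 0.73 / (4 × 5.67×10⁻⁸)]^(1/4) = (1.75×10¹⁰)^(1/4) = 364 K.

T_eq ≈ 364 K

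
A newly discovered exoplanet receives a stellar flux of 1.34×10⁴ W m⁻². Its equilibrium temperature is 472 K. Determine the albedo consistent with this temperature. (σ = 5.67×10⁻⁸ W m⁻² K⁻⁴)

A ≈ 0.16

From T_eq⁴ = S(1−A)/(4σ): 1−A = 4σT_eq⁴/S.
1−A = 4 × 5.67×10⁻⁸ × (472)⁴ / 1.34×10⁴ = 0.840.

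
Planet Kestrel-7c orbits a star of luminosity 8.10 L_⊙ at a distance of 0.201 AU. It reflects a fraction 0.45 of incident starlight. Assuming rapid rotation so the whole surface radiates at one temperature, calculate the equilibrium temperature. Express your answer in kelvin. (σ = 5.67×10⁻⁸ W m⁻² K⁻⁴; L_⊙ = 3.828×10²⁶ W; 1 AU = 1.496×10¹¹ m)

T_eq ≈ 902 K

d = 0.201 AU = 3.01×10¹⁰ m.
L = 8.10 × 3.828×10²⁶ = 3.10×10²⁷ W.
Flux: S = L/(4πd²) = 3.10×10²⁷/(4π×(3.01×10¹⁰)²) = 2.73×10⁵ W m⁻².
Energy balance: absorbed = emitted ⇒ πR²·S(1−A) = 4πR²·σT_eq⁴, so T_eq⁴ = S(1−A)/(4σ).
T_eq = [2.73×10⁵ × 0.55 / (4 × 5.67×10⁻⁸)]^(1/4) = (6.62×10¹¹)^(1/4) = 902 K.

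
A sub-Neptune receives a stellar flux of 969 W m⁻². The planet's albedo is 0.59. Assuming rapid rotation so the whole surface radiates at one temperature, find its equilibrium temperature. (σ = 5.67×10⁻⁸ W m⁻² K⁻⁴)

T_eq ≈ 205 K

Energy balance: absorbed = emitted ⇒ πR²·S(1−A) = 4πR²·σT_eq⁴, so T_eq⁴ = S(1−A)/(4σ).
T_eq = [969 × 0.41 / (4 × 5.67×10⁻⁸)]^(1/4) = (1.75×10⁹)^(1/4) = 205 K.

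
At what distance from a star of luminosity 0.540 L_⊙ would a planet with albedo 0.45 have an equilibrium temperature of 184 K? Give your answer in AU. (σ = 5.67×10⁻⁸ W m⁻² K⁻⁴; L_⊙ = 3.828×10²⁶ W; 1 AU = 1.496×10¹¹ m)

L = 0.540 × 3.828×10²⁶ = 2.07×10²⁶ W.
From T_eq⁴ = L(1−A)/(16πσd²): d = √[L(1−A)/(16πσT_eq⁴)].
d = √[2.07×10²⁶ × 0.55 / (16π × 5.67×10⁻⁸ × (184)⁴)] = 1.87×10¹¹ m = 1.25 AU.

d ≈ 1.25 AU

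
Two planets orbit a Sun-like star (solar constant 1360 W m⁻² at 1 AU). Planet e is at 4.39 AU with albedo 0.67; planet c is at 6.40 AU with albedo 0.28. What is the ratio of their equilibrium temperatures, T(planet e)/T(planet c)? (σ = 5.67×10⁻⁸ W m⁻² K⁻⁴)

T₁/T₂ ≈ 0.993

T_eq = [S₀(1−A)/(4σd²)]^(1/4), so T ∝ (1−A)^(1/4) / √d.
T₁ = [1360×0.33/(4×5.67×10⁻⁸×4.39²)]^(1/4) = 100.66 K.
T₂ = [1360×0.72/(4×5.67×10⁻⁸×6.40²)]^(1/4) = 101.33 K.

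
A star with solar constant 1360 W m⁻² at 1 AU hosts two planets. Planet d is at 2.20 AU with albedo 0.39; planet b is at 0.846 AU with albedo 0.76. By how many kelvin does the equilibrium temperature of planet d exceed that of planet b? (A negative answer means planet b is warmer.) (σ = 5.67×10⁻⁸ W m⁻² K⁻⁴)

T_eq = [S₀(1−A)/(4σd²)]^(1/4), so T ∝ (1−A)^(1/4) / √d.
T₁ = [1360×0.61/(4×5.67×10⁻⁸×2.20²)]^(1/4) = 165.80 K.
T₂ = [1360×0.24/(4×5.67×10⁻⁸×0.846²)]^(1/4) = 211.76 K.

ΔT ≈ -46.0 K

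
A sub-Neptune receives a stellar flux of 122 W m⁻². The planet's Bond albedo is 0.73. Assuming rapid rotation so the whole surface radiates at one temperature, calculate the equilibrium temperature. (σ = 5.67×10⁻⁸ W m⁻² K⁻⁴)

T_eq ≈ 110 K

Energy balance: absorbed = emitted ⇒ πR²·S(1−A) = 4πR²·σT_eq⁴, so T_eq⁴ = S(1−A)/(4σ).
T_eq = [122 × 0.27 / (4 × 5.67×10⁻⁸)]^(1/4) = (1.45×10⁸)^(1/4) = 110 K.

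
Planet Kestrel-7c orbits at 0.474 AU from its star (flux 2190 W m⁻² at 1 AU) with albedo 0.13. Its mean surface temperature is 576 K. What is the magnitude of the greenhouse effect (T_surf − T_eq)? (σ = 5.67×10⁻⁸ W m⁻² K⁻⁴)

ΔT ≈ 136.3 K

S = 2190/0.474² = 9747 W m⁻².
T_eq = [S(1−A)/(4σ)]^(1/4) = [9747×0.87/(4×5.67×10⁻⁸)]^(1/4) = 439.7 K.
ΔT = T_surf − T_eq = 576 − 439.7.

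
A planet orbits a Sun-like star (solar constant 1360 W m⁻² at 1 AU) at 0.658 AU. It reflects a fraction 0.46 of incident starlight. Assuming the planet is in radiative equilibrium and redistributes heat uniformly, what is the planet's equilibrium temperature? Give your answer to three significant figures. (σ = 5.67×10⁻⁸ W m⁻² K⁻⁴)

T_eq ≈ 294 K

Flux at 0.658 AU: S = 1360/0.658² = 3140 W m⁻².
Energy balance: absorbed = emitted ⇒ πR²·S(1−A) = 4πR²·σT_eq⁴, so T_eq⁴ = S(1−A)/(4σ).
T_eq = [3140 × 0.54 / (4 × 5.67×10⁻⁸)]^(1/4) = (7.48×10⁹)^(1/4) = 294 K.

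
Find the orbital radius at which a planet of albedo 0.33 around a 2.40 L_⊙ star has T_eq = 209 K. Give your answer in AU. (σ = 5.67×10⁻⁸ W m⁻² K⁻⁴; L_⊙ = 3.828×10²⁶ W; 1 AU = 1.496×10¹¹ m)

d ≈ 2.25 AU

L = 2.40 × 3.828×10²⁶ = 9.19×10²⁶ W.
From T_eq⁴ = L(1−A)/(16πσd²): d = √[L(1−A)/(16πσT_eq⁴)].
d = √[9.19×10²⁶ × 0.67 / (16π × 5.67×10⁻⁸ × (209)⁴)] = 3.36×10¹¹ m = 2.25 AU.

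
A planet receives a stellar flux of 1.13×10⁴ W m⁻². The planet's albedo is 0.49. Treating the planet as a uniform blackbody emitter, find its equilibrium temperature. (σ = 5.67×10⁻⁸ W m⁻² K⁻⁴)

Energy balance: absorbed = emitted ⇒ πR²·S(1−A) = 4πR²·σT_eq⁴, so T_eq⁴ = S(1−A)/(4σ).
T_eq = [1.13×10⁴ × 0.51 / (4 × 5.67×10⁻⁸)]^(1/4) = (2.54×10¹⁰)^(1/4) = 399 K.

T_eq ≈ 399 K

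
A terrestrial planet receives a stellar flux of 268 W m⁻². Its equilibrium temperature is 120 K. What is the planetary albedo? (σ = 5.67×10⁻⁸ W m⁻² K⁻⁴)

A ≈ 0.82

From T_eq⁴ = S(1−A)/(4σ): 1−A = 4σT_eq⁴/S.
1−A = 4 × 5.67×10⁻⁸ × (120)⁴ / 268 = 0.175.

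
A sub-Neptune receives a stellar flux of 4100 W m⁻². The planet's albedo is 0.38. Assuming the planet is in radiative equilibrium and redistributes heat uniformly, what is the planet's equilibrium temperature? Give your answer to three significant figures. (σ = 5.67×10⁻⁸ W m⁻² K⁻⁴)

T_eq ≈ 325 K

Energy balance: absorbed = emitted ⇒ πR²·S(1−A) = 4πR²·σT_eq⁴, so T_eq⁴ = S(1−A)/(4σ).
T_eq = [4100 × 0.62 / (4 × 5.67×10⁻⁸)]^(1/4) = (1.12×10¹⁰)^(1/4) = 325 K.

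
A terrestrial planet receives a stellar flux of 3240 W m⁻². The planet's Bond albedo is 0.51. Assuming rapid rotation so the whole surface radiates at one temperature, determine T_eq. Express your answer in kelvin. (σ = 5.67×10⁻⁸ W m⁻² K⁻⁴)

T_eq ≈ 289 K

Energy balance: absorbed = emitted ⇒ πR²·S(1−A) = 4πR²·σT_eq⁴, so T_eq⁴ = S(1−A)/(4σ).
T_eq = [3240 × 0.49 / (4 × 5.67×10⁻⁸)]^(1/4) = (7.00×10⁹)^(1/4) = 289 K.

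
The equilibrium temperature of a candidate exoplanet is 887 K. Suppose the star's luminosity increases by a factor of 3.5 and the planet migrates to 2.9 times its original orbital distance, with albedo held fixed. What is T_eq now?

T_eq ∝ L^(1/4) · d^(−1/2).
T′ = 887 × 3.5^(1/4) / 2.9^(1/2) = 712 K.

T_eq ≈ 712 K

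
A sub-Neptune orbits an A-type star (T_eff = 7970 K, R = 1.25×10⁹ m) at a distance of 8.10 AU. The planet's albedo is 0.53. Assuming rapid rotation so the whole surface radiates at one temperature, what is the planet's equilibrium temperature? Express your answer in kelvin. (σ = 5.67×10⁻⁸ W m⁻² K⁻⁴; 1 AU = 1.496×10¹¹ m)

T_eq ≈ 150 K

d = 8.10 AU = 1.21×10¹² m.
L = 4πR_⋆²σT_⋆⁴ = 4π(1.25×10⁹)² × 5.67×10⁻⁸ × (7970)⁴ = 4.49×10²⁷ W.
S = L/(4πd²) = 243 W m⁻².
Energy balance: absorbed = emitted ⇒ πR²·S(1−A) = 4πR²·σT_eq⁴, so T_eq⁴ = S(1−A)/(4σ).
T_eq = [243 × 0.47 / (4 × 5.67×10⁻⁸)]^(1/4) = (5.04×10⁸)^(1/4) = 150 K.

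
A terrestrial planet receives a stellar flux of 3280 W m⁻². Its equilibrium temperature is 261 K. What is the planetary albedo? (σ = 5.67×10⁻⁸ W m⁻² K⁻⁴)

From T_eq⁴ = S(1−A)/(4σ): 1−A = 4σT_eq⁴/S.
1−A = 4 × 5.67×10⁻⁸ × (261)⁴ / 3280 = 0.321.

A ≈ 0.68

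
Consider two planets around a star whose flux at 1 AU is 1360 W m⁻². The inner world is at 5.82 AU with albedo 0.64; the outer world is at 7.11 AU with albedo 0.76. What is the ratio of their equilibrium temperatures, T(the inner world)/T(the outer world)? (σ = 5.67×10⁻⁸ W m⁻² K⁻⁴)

T_eq = [S₀(1−A)/(4σd²)]^(1/4), so T ∝ (1−A)^(1/4) / √d.
T₁ = [1360×0.36/(4×5.67×10⁻⁸×5.82²)]^(1/4) = 89.35 K.
T₂ = [1360×0.24/(4×5.67×10⁻⁸×7.11²)]^(1/4) = 73.05 K.

T₁/T₂ ≈ 1.223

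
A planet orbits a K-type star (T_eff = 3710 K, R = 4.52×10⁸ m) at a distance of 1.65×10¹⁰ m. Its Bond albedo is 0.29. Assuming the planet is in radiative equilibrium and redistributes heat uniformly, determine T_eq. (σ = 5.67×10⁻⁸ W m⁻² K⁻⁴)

T_eq ≈ 399 K

L = 4πR_⋆²σT_⋆⁴ = 4π(4.52×10⁸)² × 5.67×10⁻⁸ × (3710)⁴ = 2.76×10²⁵ W.
S = L/(4πd²) = 8060 W m⁻².
Energy balance: absorbed = emitted ⇒ πR²·S(1−A) = 4πR²·σT_eq⁴, so T_eq⁴ = S(1−A)/(4σ).
T_eq = [8060 × 0.71 / (4 × 5.67×10⁻⁸)]^(1/4) = (2.52×10¹⁰)^(1/4) = 399 K.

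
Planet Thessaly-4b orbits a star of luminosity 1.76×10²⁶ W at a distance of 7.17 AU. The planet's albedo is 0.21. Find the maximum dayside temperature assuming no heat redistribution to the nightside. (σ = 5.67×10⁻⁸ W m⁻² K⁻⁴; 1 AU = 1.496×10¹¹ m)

T_ss ≈ 114 K

d = 7.17 AU = 1.07×10¹² m.
Flux: S = L/(4πd²) = 1.76×10²⁶/(4π×(1.07×10¹²)²) = 12.2 W m⁻².
With no redistribution each surface element balances locally: S(1−A) = σT⁴.
T = [12.2 × 0.79 / 5.67×10⁻⁸]^(1/4) = (1.70×10⁸)^(1/4) = 114 K.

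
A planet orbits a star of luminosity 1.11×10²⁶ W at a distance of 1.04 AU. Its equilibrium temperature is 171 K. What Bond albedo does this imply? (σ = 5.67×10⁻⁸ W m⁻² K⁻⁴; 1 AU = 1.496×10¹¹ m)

d = 1.04 AU = 1.56×10¹¹ m.
Flux: S = L/(4πd²) = 1.11×10²⁶/(4π×(1.56×10¹¹)²) = 365 W m⁻².
From T_eq⁴ = S(1−A)/(4σ): 1−A = 4σT_eq⁴/S.
1−A = 4 × 5.67×10⁻⁸ × (171)⁴ / 365 = 0.531.

A ≈ 0.47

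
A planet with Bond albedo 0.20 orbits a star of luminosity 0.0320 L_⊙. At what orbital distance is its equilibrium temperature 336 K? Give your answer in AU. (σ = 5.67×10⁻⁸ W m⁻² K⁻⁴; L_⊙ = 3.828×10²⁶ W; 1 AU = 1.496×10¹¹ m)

L = 0.0320 × 3.828×10²⁶ = 1.22×10²⁵ W.
From T_eq⁴ = L(1−A)/(16πσd²): d = √[L(1−A)/(16πσT_eq⁴)].
d = √[1.22×10²⁵ × 0.80 / (16π × 5.67×10⁻⁸ × (336)⁴)] = 1.64×10¹⁰ m = 0.110 AU.

d ≈ 0.110 AU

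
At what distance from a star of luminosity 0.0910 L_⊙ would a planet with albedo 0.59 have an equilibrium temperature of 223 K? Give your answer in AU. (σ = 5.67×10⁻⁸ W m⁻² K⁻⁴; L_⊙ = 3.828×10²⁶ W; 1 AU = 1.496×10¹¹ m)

L = 0.0910 × 3.828×10²⁶ = 3.48×10²⁵ W.
From T_eq⁴ = L(1−A)/(16πσd²): d = √[L(1−A)/(16πσT_eq⁴)].
d = √[3.48×10²⁵ × 0.41 / (16π × 5.67×10⁻⁸ × (223)⁴)] = 4.50×10¹⁰ m = 0.301 AU.

d ≈ 0.301 AU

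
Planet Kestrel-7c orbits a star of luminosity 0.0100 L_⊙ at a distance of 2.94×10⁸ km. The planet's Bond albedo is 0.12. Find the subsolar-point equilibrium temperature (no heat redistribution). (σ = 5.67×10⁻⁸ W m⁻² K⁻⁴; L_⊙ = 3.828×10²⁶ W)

T_ss ≈ 86.0 K

d = 2.94×10⁸ km = 2.94×10¹¹ m.
L = 0.0100 × 3.828×10²⁶ = 3.83×10²⁴ W.
Flux: S = L/(4πd²) = 3.83×10²⁴/(4π×(2.94×10¹¹)²) = 3.52 W m⁻².
At the subsolar point the surface absorbs S(1−A) and emits σT⁴ per unit area — no factor of 4, since only the local patch is in balance.
T = [3.52 × 0.88 / 5.67×10⁻⁸]^(1/4) = (5.47×10⁷)^(1/4) = 86.0 K.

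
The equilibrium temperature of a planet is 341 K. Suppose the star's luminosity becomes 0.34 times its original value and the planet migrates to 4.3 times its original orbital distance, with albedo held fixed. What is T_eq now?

T_eq ∝ L^(1/4) · d^(−1/2).
T′ = 341 × 0.34^(1/4) / 4.3^(1/2) = 126 K.

T_eq ≈ 126 K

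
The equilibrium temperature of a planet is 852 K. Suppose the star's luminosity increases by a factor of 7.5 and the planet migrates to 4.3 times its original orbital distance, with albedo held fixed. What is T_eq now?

T_eq ∝ L^(1/4) · d^(−1/2).
T′ = 852 × 7.5^(1/4) / 4.3^(1/2) = 680 K.

T_eq ≈ 680 K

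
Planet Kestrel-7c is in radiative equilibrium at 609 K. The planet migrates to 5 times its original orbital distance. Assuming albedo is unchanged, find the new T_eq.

T_eq ∝ L^(1/4) · d^(−1/2).
T′ = 609 / 5^(1/2) = 272 K.

T_eq ≈ 272 K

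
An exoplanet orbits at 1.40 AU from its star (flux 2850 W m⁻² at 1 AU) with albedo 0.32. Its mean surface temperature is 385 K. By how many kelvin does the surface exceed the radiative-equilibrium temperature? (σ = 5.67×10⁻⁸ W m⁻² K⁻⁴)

ΔT ≈ 128.0 K

S = 2850/1.40² = 1454 W m⁻².
T_eq = [S(1−A)/(4σ)]^(1/4) = [1454×0.68/(4×5.67×10⁻⁸)]^(1/4) = 257.0 K.
ΔT = T_surf − T_eq = 385 − 257.0.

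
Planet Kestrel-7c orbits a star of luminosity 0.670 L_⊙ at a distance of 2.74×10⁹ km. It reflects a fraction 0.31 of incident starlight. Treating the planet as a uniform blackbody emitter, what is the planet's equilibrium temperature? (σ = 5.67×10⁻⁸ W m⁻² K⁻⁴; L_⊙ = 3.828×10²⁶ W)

T_eq ≈ 53.6 K

d = 2.74×10⁹ km = 2.74×10¹² m.
L = 0.670 × 3.828×10²⁶ = 2.56×10²⁶ W.
Flux: S = L/(4πd²) = 2.56×10²⁶/(4π×(2.74×10¹²)²) = 2.72 W m⁻².
Energy balance: absorbed = emitted ⇒ πR²·S(1−A) = 4πR²·σT_eq⁴, so T_eq⁴ = S(1−A)/(4σ).
T_eq = [2.72 × 0.69 / (4 × 5.67×10⁻⁸)]^(1/4) = (8.27×10⁶)^(1/4) = 53.6 K.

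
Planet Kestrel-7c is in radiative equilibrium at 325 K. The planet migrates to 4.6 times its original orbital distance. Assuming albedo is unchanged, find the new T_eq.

T_eq ∝ L^(1/4) · d^(−1/2).
T′ = 325 / 4.6^(1/2) = 152 K.

T_eq ≈ 152 K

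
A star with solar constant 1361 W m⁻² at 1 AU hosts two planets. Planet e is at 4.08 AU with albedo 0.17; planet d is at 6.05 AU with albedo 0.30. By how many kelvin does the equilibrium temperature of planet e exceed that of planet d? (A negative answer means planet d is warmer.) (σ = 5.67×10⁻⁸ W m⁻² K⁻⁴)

T_eq = [S₀(1−A)/(4σd²)]^(1/4), so T ∝ (1−A)^(1/4) / √d.
T₁ = [1361×0.83/(4×5.67×10⁻⁸×4.08²)]^(1/4) = 131.52 K.
T₂ = [1361×0.70/(4×5.67×10⁻⁸×6.05²)]^(1/4) = 103.50 K.

ΔT ≈ 28.0 K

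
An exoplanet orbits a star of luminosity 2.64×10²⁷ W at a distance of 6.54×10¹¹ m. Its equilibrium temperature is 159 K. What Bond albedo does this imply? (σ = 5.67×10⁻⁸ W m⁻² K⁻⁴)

Flux: S = L/(4πd²) = 2.64×10²⁷/(4π×(6.54×10¹¹)²) = 491 W m⁻².
From T_eq⁴ = S(1−A)/(4σ): 1−A = 4σT_eq⁴/S.
1−A = 4 × 5.67×10⁻⁸ × (159)⁴ / 491 = 0.295.

A ≈ 0.70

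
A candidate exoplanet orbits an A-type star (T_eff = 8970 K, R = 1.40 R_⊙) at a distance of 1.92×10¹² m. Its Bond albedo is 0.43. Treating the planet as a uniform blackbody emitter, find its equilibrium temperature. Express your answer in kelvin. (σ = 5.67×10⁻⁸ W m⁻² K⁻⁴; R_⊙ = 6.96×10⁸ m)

R_⋆ = 1.40 × 6.96×10⁸ = 9.74×10⁸ m.
L = 4πR_⋆²σT_⋆⁴ = 4π(9.74×10⁸)² × 5.67×10⁻⁸ × (8970)⁴ = 4.38×10²⁷ W.
S = L/(4πd²) = 94.5 W m⁻².
Energy balance: absorbed = emitted ⇒ πR²·S(1−A) = 4πR²·σT_eq⁴, so T_eq⁴ = S(1−A)/(4σ).
T_eq = [94.5 × 0.57 / (4 × 5.67×10⁻⁸)]^(1/4) = (2.38×10⁸)^(1/4) = 124 K.

T_eq ≈ 124 K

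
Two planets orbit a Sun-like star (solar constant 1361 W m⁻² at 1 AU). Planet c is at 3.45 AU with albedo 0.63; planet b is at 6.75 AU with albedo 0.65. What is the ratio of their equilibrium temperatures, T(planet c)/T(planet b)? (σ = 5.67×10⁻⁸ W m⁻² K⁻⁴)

T₁/T₂ ≈ 1.418

T_eq = [S₀(1−A)/(4σd²)]^(1/4), so T ∝ (1−A)^(1/4) / √d.
T₁ = [1361×0.37/(4×5.67×10⁻⁸×3.45²)]^(1/4) = 116.87 K.
T₂ = [1361×0.35/(4×5.67×10⁻⁸×6.75²)]^(1/4) = 82.40 K.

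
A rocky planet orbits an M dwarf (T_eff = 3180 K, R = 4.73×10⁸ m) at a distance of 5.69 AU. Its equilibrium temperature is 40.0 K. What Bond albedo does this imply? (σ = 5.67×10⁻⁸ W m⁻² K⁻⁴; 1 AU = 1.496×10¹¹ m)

d = 5.69 AU = 8.51×10¹¹ m.
L = 4πR_⋆²σT_⋆⁴ = 4π(4.73×10⁸)² × 5.67×10⁻⁸ × (3180)⁴ = 1.63×10²⁵ W.
S = L/(4πd²) = 1.79 W m⁻².
From T_eq⁴ = S(1−A)/(4σ): 1−A = 4σT_eq⁴/S.
1−A = 4 × 5.67×10⁻⁸ × (40.0)⁴ / 1.79 = 0.324.

A ≈ 0.68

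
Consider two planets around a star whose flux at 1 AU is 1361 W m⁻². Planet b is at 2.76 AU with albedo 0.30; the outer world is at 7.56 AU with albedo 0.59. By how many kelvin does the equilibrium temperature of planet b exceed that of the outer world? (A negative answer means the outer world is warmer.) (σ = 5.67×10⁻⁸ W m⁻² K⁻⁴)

T_eq = [S₀(1−A)/(4σd²)]^(1/4), so T ∝ (1−A)^(1/4) / √d.
T₁ = [1361×0.70/(4×5.67×10⁻⁸×2.76²)]^(1/4) = 153.24 K.
T₂ = [1361×0.41/(4×5.67×10⁻⁸×7.56²)]^(1/4) = 81.00 K.

ΔT ≈ 72.2 K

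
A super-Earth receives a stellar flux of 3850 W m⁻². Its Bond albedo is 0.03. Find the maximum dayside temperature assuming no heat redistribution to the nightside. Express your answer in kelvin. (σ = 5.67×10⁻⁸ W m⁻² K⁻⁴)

T_ss ≈ 507 K

With no redistribution each surface element balances locally: S(1−A) = σT⁴.
T = [3850 × 0.97 / 5.67×10⁻⁸]^(1/4) = (6.59×10¹⁰)^(1/4) = 507 K.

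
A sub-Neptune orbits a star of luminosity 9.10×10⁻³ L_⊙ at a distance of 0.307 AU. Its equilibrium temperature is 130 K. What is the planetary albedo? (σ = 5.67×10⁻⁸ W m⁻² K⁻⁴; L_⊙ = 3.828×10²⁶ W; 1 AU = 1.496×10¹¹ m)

d = 0.307 AU = 4.59×10¹⁰ m.
L = 9.10×10⁻³ × 3.828×10²⁶ = 3.48×10²⁴ W.
Flux: S = L/(4πd²) = 3.48×10²⁴/(4π×(4.59×10¹⁰)²) = 131 W m⁻².
From T_eq⁴ = S(1−A)/(4σ): 1−A = 4σT_eq⁴/S.
1−A = 4 × 5.67×10⁻⁸ × (130)⁴ / 131 = 0.493.

A ≈ 0.51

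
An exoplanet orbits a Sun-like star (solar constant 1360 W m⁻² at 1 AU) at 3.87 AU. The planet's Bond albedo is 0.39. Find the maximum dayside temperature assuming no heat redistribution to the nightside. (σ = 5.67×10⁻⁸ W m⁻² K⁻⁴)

Flux at 3.87 AU: S = 1360/3.87² = 90.8 W m⁻².
With no redistribution each surface element balances locally: S(1−A) = σT⁴.
T = [90.8 × 0.61 / 5.67×10⁻⁸]^(1/4) = (9.77×10⁸)^(1/4) = 177 K.

T_ss ≈ 177 K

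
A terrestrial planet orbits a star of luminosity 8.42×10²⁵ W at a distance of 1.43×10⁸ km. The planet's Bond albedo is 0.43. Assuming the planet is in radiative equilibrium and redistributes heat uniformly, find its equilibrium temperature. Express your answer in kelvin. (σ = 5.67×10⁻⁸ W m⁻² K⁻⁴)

d = 1.43×10⁸ km = 1.43×10¹¹ m.
Flux: S = L/(4πd²) = 8.42×10²⁵/(4π×(1.43×10¹¹)²) = 328 W m⁻².
Energy balance: absorbed = emitted ⇒ πR²·S(1−A) = 4πR²·σT_eq⁴, so T_eq⁴ = S(1−A)/(4σ).
T_eq = [328 × 0.57 / (4 × 5.67×10⁻⁸)]^(1/4) = (8.23×10⁸)^(1/4) = 169 K.

T_eq ≈ 169 K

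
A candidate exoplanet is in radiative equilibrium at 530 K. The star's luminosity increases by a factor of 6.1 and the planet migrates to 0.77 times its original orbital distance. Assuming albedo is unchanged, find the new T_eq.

T_eq ∝ L^(1/4) · d^(−1/2).
T′ = 530 × 6.1^(1/4) / 0.77^(1/2) = 949 K.

T_eq ≈ 949 K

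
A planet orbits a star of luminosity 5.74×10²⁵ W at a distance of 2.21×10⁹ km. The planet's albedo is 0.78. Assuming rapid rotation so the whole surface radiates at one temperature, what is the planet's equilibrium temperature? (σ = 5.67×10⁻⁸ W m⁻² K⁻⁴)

d = 2.21×10⁹ km = 2.21×10¹² m.
Flux: S = L/(4πd²) = 5.74×10²⁵/(4π×(2.21×10¹²)²) = 0.935 W m⁻².
Energy balance: absorbed = emitted ⇒ πR²·S(1−A) = 4πR²·σT_eq⁴, so T_eq⁴ = S(1−A)/(4σ).
T_eq = [0.935 × 0.22 / (4 × 5.67×10⁻⁸)]^(1/4) = (9.07×10⁵)^(1/4) = 30.9 K.

T_eq ≈ 30.9 K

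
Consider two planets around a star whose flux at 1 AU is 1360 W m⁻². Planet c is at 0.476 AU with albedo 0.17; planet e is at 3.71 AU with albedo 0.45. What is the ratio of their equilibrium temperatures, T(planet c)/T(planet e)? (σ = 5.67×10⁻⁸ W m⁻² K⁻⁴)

T₁/T₂ ≈ 3.094

T_eq = [S₀(1−A)/(4σd²)]^(1/4), so T ∝ (1−A)^(1/4) / √d.
T₁ = [1360×0.83/(4×5.67×10⁻⁸×0.476²)]^(1/4) = 384.98 K.
T₂ = [1360×0.55/(4×5.67×10⁻⁸×3.71²)]^(1/4) = 124.42 K.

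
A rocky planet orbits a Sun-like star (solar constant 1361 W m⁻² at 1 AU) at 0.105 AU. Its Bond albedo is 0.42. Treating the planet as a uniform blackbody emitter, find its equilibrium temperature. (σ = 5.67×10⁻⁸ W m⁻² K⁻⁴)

Flux at 0.105 AU: S = 1361/0.105² = 1.23×10⁵ W m⁻².
Energy balance: absorbed = emitted ⇒ πR²·S(1−A) = 4πR²·σT_eq⁴, so T_eq⁴ = S(1−A)/(4σ).
T_eq = [1.23×10⁵ × 0.58 / (4 × 5.67×10⁻⁸)]^(1/4) = (3.16×10¹¹)^(1/4) = 750 K.

T_eq ≈ 750 K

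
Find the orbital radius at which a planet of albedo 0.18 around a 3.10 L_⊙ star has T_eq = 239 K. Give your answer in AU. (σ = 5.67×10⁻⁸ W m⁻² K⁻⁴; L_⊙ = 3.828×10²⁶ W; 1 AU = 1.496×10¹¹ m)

d ≈ 2.16 AU

L = 3.10 × 3.828×10²⁶ = 1.19×10²⁷ W.
From T_eq⁴ = L(1−A)/(16πσd²): d = √[L(1−A)/(16πσT_eq⁴)].
d = √[1.19×10²⁷ × 0.82 / (16π × 5.67×10⁻⁸ × (239)⁴)] = 3.23×10¹¹ m = 2.16 AU.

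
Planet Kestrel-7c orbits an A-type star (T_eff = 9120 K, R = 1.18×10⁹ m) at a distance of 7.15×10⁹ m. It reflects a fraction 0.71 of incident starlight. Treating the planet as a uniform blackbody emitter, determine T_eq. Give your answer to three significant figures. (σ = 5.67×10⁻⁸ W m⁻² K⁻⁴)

T_eq ≈ 1920 K

L = 4πR_⋆²σT_⋆⁴ = 4π(1.18×10⁹)² × 5.67×10⁻⁸ × (9120)⁴ = 6.86×10²⁷ W.
S = L/(4πd²) = 1.07×10⁷ W m⁻².
Energy balance: absorbed = emitted ⇒ πR²·S(1−A) = 4πR²·σT_eq⁴, so T_eq⁴ = S(1−A)/(4σ).
T_eq = [1.07×10⁷ × 0.29 / (4 × 5.67×10⁻⁸)]^(1/4) = (1.37×10¹³)^(1/4) = 1920 K.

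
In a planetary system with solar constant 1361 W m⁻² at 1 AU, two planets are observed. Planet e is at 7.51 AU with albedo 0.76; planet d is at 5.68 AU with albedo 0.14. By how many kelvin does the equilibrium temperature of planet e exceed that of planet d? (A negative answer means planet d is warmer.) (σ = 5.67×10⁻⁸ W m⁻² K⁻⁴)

T_eq = [S₀(1−A)/(4σd²)]^(1/4), so T ∝ (1−A)^(1/4) / √d.
T₁ = [1361×0.24/(4×5.67×10⁻⁸×7.51²)]^(1/4) = 71.09 K.
T₂ = [1361×0.86/(4×5.67×10⁻⁸×5.68²)]^(1/4) = 112.46 K.

ΔT ≈ -41.4 K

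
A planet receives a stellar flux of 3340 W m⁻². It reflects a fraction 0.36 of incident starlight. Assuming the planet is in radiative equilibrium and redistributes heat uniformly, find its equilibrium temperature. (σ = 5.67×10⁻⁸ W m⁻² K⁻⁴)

Energy balance: absorbed = emitted ⇒ πR²·S(1−A) = 4πR²·σT_eq⁴, so T_eq⁴ = S(1−A)/(4σ).
T_eq = [3340 × 0.64 / (4 × 5.67×10⁻⁸)]^(1/4) = (9.43×10⁹)^(1/4) = 312 K.

T_eq ≈ 312 K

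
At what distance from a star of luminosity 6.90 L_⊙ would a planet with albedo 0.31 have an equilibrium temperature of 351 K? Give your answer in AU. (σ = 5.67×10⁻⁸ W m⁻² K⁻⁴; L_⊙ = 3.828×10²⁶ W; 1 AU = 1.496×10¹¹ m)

L = 6.90 × 3.828×10²⁶ = 2.64×10²⁷ W.
From T_eq⁴ = L(1−A)/(16πσd²): d = √[L(1−A)/(16πσT_eq⁴)].
d = √[2.64×10²⁷ × 0.69 / (16π × 5.67×10⁻⁸ × (351)⁴)] = 2.05×10¹¹ m = 1.37 AU.

d ≈ 1.37 AU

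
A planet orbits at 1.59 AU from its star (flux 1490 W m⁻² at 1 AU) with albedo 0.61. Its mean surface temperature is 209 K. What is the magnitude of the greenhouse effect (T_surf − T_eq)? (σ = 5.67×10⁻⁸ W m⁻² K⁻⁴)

S = 1490/1.59² = 589.4 W m⁻².
T_eq = [S(1−A)/(4σ)]^(1/4) = [589.4×0.39/(4×5.67×10⁻⁸)]^(1/4) = 178.4 K.
ΔT = T_surf − T_eq = 209 − 178.4.

ΔT ≈ 30.6 K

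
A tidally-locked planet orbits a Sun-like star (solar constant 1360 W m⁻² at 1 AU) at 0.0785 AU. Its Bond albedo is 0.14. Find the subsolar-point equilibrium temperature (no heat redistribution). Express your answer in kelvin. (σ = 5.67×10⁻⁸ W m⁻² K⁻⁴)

T_ss ≈ 1350 K

Flux at 0.0785 AU: S = 1360/0.0785² = 2.21×10⁵ W m⁻².
At the subsolar point the surface absorbs S(1−A) and emits σT⁴ per unit area — no factor of 4, since only the local patch is in balance.
T = [2.21×10⁵ × 0.86 / 5.67×10⁻⁸]^(1/4) = (3.35×10¹²)^(1/4) = 1350 K.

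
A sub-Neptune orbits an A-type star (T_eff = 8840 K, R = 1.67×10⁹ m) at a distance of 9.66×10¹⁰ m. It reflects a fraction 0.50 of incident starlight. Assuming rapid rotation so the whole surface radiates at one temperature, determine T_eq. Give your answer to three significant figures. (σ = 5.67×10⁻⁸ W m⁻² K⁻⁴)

T_eq ≈ 691 K

L = 4πR_⋆²σT_⋆⁴ = 4π(1.67×10⁹)² × 5.67×10⁻⁸ × (8840)⁴ = 1.21×10²⁸ W.
S = L/(4πd²) = 1.03×10⁵ W m⁻².
Energy balance: absorbed = emitted ⇒ πR²·S(1−A) = 4πR²·σT_eq⁴, so T_eq⁴ = S(1−A)/(4σ).
T_eq = [1.03×10⁵ × 0.50 / (4 × 5.67×10⁻⁸)]^(1/4) = (2.28×10¹¹)^(1/4) = 691 K.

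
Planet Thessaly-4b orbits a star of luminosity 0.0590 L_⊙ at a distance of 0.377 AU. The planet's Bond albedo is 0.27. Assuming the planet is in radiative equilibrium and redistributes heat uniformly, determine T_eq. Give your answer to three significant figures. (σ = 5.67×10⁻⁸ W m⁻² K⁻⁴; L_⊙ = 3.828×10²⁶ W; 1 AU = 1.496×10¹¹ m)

T_eq ≈ 207 K

d = 0.377 AU = 5.64×10¹⁰ m.
L = 0.0590 × 3.828×10²⁶ = 2.26×10²⁵ W.
Flux: S = L/(4πd²) = 2.26×10²⁵/(4π×(5.64×10¹⁰)²) = 565 W m⁻².
Energy balance: absorbed = emitted ⇒ πR²·S(1−A) = 4πR²·σT_eq⁴, so T_eq⁴ = S(1−A)/(4σ).
T_eq = [565 × 0.73 / (4 × 5.67×10⁻⁸)]^(1/4) = (1.82×10⁹)^(1/4) = 207 K.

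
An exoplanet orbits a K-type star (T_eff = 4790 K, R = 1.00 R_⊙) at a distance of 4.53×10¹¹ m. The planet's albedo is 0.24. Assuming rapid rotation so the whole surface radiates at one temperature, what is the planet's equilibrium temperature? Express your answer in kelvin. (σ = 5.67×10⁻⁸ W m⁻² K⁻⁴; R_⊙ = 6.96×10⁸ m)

R_⋆ = 1.00 × 6.96×10⁸ = 6.96×10⁸ m.
L = 4πR_⋆²σT_⋆⁴ = 4π(6.96×10⁸)² × 5.67×10⁻⁸ × (4790)⁴ = 1.82×10²⁶ W.
S = L/(4πd²) = 70.5 W m⁻².
Energy balance: absorbed = emitted ⇒ πR²·S(1−A) = 4πR²·σT_eq⁴, so T_eq⁴ = S(1−A)/(4σ).
T_eq = [70.5 × 0.76 / (4 × 5.67×10⁻⁸)]^(1/4) = (2.36×10⁸)^(1/4) = 124 K.

T_eq ≈ 124 K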